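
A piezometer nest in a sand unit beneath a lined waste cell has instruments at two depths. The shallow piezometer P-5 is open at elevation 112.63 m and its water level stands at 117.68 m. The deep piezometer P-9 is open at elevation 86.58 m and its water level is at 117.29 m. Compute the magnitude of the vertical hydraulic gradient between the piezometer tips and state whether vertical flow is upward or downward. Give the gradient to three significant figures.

|i_v| ≈ 0.0150; vertical flow is downward

Total head at P-5: h = 117.68 m (water level in the standpipe).
Total head at P-9: h = 117.29 m.
Δh = h(P-5) − h(P-9) = 117.68 − 117.29 = 0.39 m.
Vertical separation Δz = 112.63 − 86.58 = 26.05 m.
|i_v| = |Δh| / Δz = 0.39 / 26.05 = 0.0150.
Head is higher in the shallow piezometer, so vertical flow is downward (recharge condition).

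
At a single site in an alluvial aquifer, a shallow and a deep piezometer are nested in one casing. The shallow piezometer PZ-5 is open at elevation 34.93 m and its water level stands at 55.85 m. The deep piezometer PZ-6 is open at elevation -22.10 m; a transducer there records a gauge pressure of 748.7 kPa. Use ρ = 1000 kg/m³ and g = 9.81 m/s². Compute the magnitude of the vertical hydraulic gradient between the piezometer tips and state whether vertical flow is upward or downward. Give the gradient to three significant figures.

|i_v| ≈ 0.0286; vertical flow is downward

Total head at PZ-5: h = 55.85 m (water level in the standpipe).
Pressure head at PZ-6: ψ = P/(ρg) = 748.7×1000 / (1000 × 9.81) = 76.32 m.
Total head at PZ-6: h = z + ψ = -22.10 + 76.32 = 54.22 m.
Δh = h(PZ-5) − h(PZ-6) = 55.85 − 54.22 = 1.63 m.
Vertical separation Δz = 34.93 − (-22.10) = 57.03 m.
|i_v| = |Δh| / Δz = 1.63 / 57.03 = 0.0286.
Head is higher in the shallow piezometer, so vertical flow is downward (recharge condition).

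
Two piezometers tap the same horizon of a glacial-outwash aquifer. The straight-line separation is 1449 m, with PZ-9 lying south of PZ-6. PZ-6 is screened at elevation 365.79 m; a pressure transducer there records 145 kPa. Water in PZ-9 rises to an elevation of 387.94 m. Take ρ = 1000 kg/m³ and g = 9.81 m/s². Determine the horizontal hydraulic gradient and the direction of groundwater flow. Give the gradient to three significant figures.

Pressure head at PZ-6: ψ = P/(ρg) = 145×1000 / (1000 × 9.81) = 14.78 m.
Total head at PZ-6: h = z + ψ = 365.79 + 14.78 = 380.57 m.
Total head at PZ-9: h = 387.94 m (water level in the piezometer is the total head).
Head difference: h(PZ-6) − h(PZ-9) = 380.57 − 387.94 = -7.37 m.
Hydraulic gradient: i = |Δh| / L = 7.37 / 1449 = 0.00509.
Flow is from higher to lower head: from PZ-9 toward PZ-6, i.e. toward the north.

i ≈ 0.00509; groundwater flows toward the north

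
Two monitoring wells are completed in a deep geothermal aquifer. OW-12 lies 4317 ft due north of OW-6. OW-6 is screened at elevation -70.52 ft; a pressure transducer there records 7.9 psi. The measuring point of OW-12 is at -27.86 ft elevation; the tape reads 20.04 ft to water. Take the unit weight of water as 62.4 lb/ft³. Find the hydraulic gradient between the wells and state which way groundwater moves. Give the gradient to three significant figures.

i ≈ 0.00102; groundwater flows toward the south

Pressure head at OW-6: ψ = 144·P/γ = 144 × 7.9 / 62.4 = 18.23 ft.
Total head at OW-6: h = z + ψ = -70.52 + 18.23 = -52.29 ft.
Total head at OW-12: h = -27.86 − 20.04 = -47.90 ft.
Head difference: h(OW-6) − h(OW-12) = -52.29 − (-47.90) = -4.39 ft.
Hydraulic gradient: i = |Δh| / L = 4.39 / 4317 = 0.00102.
Flow is from higher to lower head: from OW-12 toward OW-6, i.e. toward the south.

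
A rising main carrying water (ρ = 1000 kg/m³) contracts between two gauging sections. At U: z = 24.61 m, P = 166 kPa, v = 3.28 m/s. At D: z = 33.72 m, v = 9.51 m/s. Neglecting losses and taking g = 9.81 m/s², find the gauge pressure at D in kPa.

Pressure head at U: ψ₁ = P₁/(ρg) = 166×1000 / (1000 × 9.81) = 16.92 m.
Velocity heads: v₁²/2g = 3.28²/19.62 = 0.548 m; v₂²/2g = 9.51²/19.62 = 4.610 m.
Total head H = z₁ + ψ₁ + v₁²/2g = 24.61 + 16.92 + 0.548 = 42.08 m.
ψ₂ = H − z₂ − v₂²/2g = 42.08 − 33.72 − 4.610 = 3.75 m.
P₂ = ρgψ₂ = 1000 × 9.81 × 3.75 ≈ 36.8 kPa.

P₂ ≈ 36.8 kPa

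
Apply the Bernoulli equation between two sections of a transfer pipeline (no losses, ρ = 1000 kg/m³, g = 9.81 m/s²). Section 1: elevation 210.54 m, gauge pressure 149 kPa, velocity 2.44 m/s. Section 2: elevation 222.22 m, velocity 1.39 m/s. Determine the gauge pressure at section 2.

Pressure head at 1: ψ₁ = P₁/(ρg) = 149×1000 / (1000 × 9.81) = 15.19 m.
Velocity heads: v₁²/2g = 2.44²/19.62 = 0.303 m; v₂²/2g = 1.39²/19.62 = 0.098 m.
Total head H = z₁ + ψ₁ + v₁²/2g = 210.54 + 15.19 + 0.303 = 226.03 m.
ψ₂ = H − z₂ − v₂²/2g = 226.03 − 222.22 − 0.098 = 3.71 m.
P₂ = ρgψ₂ = 1000 × 9.81 × 3.71 ≈ 36.4 kPa.

P₂ ≈ 36.4 kPa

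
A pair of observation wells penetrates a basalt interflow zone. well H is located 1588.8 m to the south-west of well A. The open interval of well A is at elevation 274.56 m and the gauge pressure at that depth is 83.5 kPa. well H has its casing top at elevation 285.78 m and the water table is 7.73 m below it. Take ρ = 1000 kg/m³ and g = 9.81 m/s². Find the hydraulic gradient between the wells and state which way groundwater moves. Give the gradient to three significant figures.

i ≈ 0.00316; groundwater flows toward the south-west

Pressure head at well A: ψ = P/(ρg) = 83.5×1000 / (1000 × 9.81) = 8.51 m.
Total head at well A: h = z + ψ = 274.56 + 8.51 = 283.07 m.
Total head at well H: h = 285.78 − 7.73 = 278.05 m.
Head difference: h(well A) − h(well H) = 283.07 − 278.05 = 5.02 m.
Hydraulic gradient: i = |Δh| / L = 5.02 / 1588.8 = 0.00316.
Flow is from higher to lower head: from well A toward well H, i.e. toward the south-west.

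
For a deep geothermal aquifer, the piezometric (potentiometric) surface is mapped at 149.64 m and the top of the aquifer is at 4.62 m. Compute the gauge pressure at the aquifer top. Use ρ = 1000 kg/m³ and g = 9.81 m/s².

Pressure head at the aquifer top: ψ = h − z = 149.64 − 4.62 = 145.02 m.
P = ρgψ = 1000 × 9.81 × 145.02 = 1422646 Pa ≈ 1420 kPa.

P ≈ 1420 kPa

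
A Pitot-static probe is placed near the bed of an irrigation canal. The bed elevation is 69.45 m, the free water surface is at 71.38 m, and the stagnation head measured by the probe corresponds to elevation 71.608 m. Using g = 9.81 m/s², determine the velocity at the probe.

v ≈ 2.12 m/s

Near the bed, under hydrostatic conditions, the piezometric head (z + ψ) equals the free-surface elevation, 71.38 m.
Velocity head = total − piezometric = 71.608 − 71.38 = 0.228 m.
v = √(2g·h_v) = √(2 × 9.81 × 0.228) = 2.12 m/s.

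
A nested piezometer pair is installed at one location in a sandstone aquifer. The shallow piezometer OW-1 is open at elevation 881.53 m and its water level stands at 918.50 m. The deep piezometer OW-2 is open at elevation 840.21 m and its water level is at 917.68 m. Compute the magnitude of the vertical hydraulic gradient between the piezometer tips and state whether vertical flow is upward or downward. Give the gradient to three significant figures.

|i_v| ≈ 0.0198; vertical flow is downward

Total head at OW-1: h = 918.50 m (water level in the standpipe).
Total head at OW-2: h = 917.68 m.
Δh = h(OW-1) − h(OW-2) = 918.50 − 917.68 = 0.82 m.
Vertical separation Δz = 881.53 − 840.21 = 41.32 m.
|i_v| = |Δh| / Δz = 0.82 / 41.32 = 0.0198.
Head is higher in the shallow piezometer, so vertical flow is downward (recharge condition).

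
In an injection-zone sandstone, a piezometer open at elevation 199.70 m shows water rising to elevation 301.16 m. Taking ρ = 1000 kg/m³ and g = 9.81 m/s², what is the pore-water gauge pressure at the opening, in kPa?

Pressure head ψ = h − z = 301.16 − 199.70 = 101.46 m.
P = ρgψ = 1000 × 9.81 × 101.46 = 995323 Pa ≈ 995 kPa.

P ≈ 995 kPa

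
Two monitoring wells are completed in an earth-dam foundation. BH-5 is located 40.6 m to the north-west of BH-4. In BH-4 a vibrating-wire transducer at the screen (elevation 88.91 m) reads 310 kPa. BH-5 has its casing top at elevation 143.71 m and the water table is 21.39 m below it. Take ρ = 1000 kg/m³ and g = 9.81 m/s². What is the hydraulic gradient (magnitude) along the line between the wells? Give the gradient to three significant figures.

Pressure head at BH-4: ψ = P/(ρg) = 310×1000 / (1000 × 9.81) = 31.60 m.
Total head at BH-4: h = z + ψ = 88.91 + 31.60 = 120.51 m.
Total head at BH-5: h = 143.71 − 21.39 = 122.32 m.
Head difference: h(BH-4) − h(BH-5) = 120.51 − 122.32 = -1.81 m.
Hydraulic gradient: i = |Δh| / L = 1.81 / 40.6 = 0.0446.

i ≈ 0.0446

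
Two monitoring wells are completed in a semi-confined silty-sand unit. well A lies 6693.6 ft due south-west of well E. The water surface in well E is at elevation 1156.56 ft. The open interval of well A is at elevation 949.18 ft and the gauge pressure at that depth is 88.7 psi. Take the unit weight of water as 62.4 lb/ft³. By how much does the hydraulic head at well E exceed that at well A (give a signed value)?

Total head at well E: h = 1156.56 ft (water level in the piezometer is the total head).
Pressure head at well A: ψ = 144·P/γ = 144 × 88.7 / 62.4 = 204.69 ft.
Total head at well A: h = z + ψ = 949.18 + 204.69 = 1153.87 ft.
Head difference: h(well E) − h(well A) = 1156.56 − 1153.87 = 2.69 ft.

Δh ≈ 2.69 ft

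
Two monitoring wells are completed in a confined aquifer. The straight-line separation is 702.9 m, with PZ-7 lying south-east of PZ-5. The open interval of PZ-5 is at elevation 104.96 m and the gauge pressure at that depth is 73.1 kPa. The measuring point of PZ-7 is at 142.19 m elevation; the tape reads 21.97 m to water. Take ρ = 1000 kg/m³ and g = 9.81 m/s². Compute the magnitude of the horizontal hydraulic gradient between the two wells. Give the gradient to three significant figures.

Pressure head at PZ-5: ψ = P/(ρg) = 73.1×1000 / (1000 × 9.81) = 7.45 m.
Total head at PZ-5: h = z + ψ = 104.96 + 7.45 = 112.41 m.
Total head at PZ-7: h = 142.19 − 21.97 = 120.22 m.
Head difference: h(PZ-5) − h(PZ-7) = 112.41 − 120.22 = -7.81 m.
Hydraulic gradient: i = |Δh| / L = 7.81 / 702.9 = 0.0111.

i ≈ 0.0111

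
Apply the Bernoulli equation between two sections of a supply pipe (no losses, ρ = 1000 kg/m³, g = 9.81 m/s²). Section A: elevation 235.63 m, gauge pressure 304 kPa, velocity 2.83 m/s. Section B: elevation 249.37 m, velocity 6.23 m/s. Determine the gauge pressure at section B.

Pressure head at A: ψ₁ = P₁/(ρg) = 304×1000 / (1000 × 9.81) = 30.99 m.
Velocity heads: v₁²/2g = 2.83²/19.62 = 0.408 m; v₂²/2g = 6.23²/19.62 = 1.978 m.
Total head H = z₁ + ψ₁ + v₁²/2g = 235.63 + 30.99 + 0.408 = 267.03 m.
ψ₂ = H − z₂ − v₂²/2g = 267.03 − 249.37 − 1.978 = 15.68 m.
P₂ = ρgψ₂ = 1000 × 9.81 × 15.68 ≈ 154 kPa.

P₂ ≈ 154 kPa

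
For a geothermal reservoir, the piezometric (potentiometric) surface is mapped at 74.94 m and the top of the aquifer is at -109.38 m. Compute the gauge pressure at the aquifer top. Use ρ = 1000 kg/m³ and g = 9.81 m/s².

P ≈ 1810 kPa

Pressure head at the aquifer top: ψ = h − z = 74.94 − (-109.38) = 184.32 m.
P = ρgψ = 1000 × 9.81 × 184.32 = 1808179 Pa ≈ 1810 kPa.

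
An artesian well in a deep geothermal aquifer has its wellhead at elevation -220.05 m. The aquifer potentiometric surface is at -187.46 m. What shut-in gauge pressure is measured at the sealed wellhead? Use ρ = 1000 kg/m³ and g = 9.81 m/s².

Head above the cap: Δh = -187.46 − (-220.05) = 32.59 m.
P = ρgΔh = 1000 × 9.81 × 32.59 = 319708 Pa ≈ 320 kPa.

P ≈ 320 kPa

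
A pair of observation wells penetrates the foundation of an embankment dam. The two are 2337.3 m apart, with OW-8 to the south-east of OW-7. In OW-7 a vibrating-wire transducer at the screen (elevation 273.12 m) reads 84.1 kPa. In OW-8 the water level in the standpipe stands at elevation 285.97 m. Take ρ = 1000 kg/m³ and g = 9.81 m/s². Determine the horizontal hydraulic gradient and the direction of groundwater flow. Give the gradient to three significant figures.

Pressure head at OW-7: ψ = P/(ρg) = 84.1×1000 / (1000 × 9.81) = 8.57 m.
Total head at OW-7: h = z + ψ = 273.12 + 8.57 = 281.69 m.
Total head at OW-8: h = 285.97 m (water level in the piezometer is the total head).
Head difference: h(OW-7) − h(OW-8) = 281.69 − 285.97 = -4.28 m.
Hydraulic gradient: i = |Δh| / L = 4.28 / 2337.3 = 0.00183.
Flow is from higher to lower head: from OW-8 toward OW-7, i.e. toward the north-west.

i ≈ 0.00183; groundwater flows toward the north-west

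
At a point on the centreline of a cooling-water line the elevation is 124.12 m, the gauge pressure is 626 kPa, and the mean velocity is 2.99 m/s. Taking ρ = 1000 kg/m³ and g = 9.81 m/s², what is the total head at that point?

h ≈ 188.39 m

Pressure head ψ = P/(ρg) = 626×1000 / (1000 × 9.81) = 63.81 m.
Velocity head = v²/(2g) = 2.99² / (2 × 9.81) = 0.456 m.
h = z + ψ + v²/(2g) = 124.12 + 63.81 + 0.456 = 188.39 m.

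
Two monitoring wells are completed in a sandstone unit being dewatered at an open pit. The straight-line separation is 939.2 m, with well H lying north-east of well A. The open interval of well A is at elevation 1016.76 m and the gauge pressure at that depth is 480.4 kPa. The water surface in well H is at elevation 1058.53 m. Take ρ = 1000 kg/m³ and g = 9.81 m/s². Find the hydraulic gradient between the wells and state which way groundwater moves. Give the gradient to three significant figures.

Pressure head at well A: ψ = P/(ρg) = 480.4×1000 / (1000 × 9.81) = 48.97 m.
Total head at well A: h = z + ψ = 1016.76 + 48.97 = 1065.73 m.
Total head at well H: h = 1058.53 m (water level in the piezometer is the total head).
Head difference: h(well A) − h(well H) = 1065.73 − 1058.53 = 7.20 m.
Hydraulic gradient: i = |Δh| / L = 7.20 / 939.2 = 0.00767.
Flow is from higher to lower head: from well A toward well H, i.e. toward the north-east.

i ≈ 0.00767; groundwater flows toward the north-east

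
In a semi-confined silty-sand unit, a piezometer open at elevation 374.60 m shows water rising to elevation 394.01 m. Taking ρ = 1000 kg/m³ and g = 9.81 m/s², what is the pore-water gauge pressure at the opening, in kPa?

Pressure head ψ = h − z = 394.01 − 374.60 = 19.41 m.
P = ρgψ = 1000 × 9.81 × 19.41 = 190412 Pa ≈ 190 kPa.

P ≈ 190 kPa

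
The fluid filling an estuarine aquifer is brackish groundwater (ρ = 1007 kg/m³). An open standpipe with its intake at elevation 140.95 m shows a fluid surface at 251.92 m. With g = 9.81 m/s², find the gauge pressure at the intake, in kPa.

P ≈ 1100 kPa

Pressure head ψ = h − z = 251.92 − 140.95 = 110.97 m.
P = ρgψ = 1007 × 9.81 × 110.97 = 1096236 Pa ≈ 1100 kPa.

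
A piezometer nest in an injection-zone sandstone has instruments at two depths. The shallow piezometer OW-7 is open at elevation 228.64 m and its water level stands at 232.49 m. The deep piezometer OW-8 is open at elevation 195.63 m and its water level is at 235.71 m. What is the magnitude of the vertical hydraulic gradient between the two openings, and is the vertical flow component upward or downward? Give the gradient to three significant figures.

|i_v| ≈ 0.0975; vertical flow is upward

Total head at OW-7: h = 232.49 m (water level in the standpipe).
Total head at OW-8: h = 235.71 m.
Δh = h(OW-7) − h(OW-8) = 232.49 − 235.71 = -3.22 m.
Vertical separation Δz = 228.64 − 195.63 = 33.01 m.
|i_v| = |Δh| / Δz = 3.22 / 33.01 = 0.0975.
Head is higher in the deep piezometer, so vertical flow is upward (discharge condition).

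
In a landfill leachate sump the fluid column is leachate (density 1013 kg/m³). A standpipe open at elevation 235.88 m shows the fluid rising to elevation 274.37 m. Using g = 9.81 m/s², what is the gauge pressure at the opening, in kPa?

Pressure head ψ = h − z = 274.37 − 235.88 = 38.49 m.
P = ρgψ = 1013 × 9.81 × 38.49 = 382496 Pa ≈ 382 kPa.

P ≈ 382 kPa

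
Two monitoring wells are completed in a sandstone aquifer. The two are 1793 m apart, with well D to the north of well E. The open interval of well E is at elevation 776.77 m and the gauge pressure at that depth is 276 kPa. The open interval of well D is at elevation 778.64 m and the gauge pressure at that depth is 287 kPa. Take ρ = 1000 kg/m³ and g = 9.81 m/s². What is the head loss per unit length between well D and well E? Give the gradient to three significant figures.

i ≈ 0.00167 m/m

Pressure head at well E: ψ = P/(ρg) = 276×1000 / (1000 × 9.81) = 28.13 m.
Total head at well E: h = z + ψ = 776.77 + 28.13 = 804.90 m.
Pressure head at well D: ψ = P/(ρg) = 287×1000 / (1000 × 9.81) = 29.26 m.
Total head at well D: h = z + ψ = 778.64 + 29.26 = 807.90 m.
Head difference: h(well E) − h(well D) = 804.90 − 807.90 = -3.00 m.
Hydraulic gradient: i = |Δh| / L = 3.00 / 1793 = 0.00167.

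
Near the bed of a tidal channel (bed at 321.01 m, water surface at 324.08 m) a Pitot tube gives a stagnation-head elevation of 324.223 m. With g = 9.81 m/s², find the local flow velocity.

Near the bed, under hydrostatic conditions, the piezometric head (z + ψ) equals the free-surface elevation, 324.08 m.
Velocity head = total − piezometric = 324.223 − 324.08 = 0.143 m.
v = √(2g·h_v) = √(2 × 9.81 × 0.143) = 1.68 m/s.

v ≈ 1.68 m/s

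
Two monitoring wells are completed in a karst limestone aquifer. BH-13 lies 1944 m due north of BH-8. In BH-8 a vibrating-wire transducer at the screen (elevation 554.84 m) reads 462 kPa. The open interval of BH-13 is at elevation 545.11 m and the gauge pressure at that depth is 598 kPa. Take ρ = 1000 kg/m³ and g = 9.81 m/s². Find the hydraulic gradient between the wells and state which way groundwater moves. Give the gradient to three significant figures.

Pressure head at BH-8: ψ = P/(ρg) = 462×1000 / (1000 × 9.81) = 47.09 m.
Total head at BH-8: h = z + ψ = 554.84 + 47.09 = 601.93 m.
Pressure head at BH-13: ψ = P/(ρg) = 598×1000 / (1000 × 9.81) = 60.96 m.
Total head at BH-13: h = z + ψ = 545.11 + 60.96 = 606.07 m.
Head difference: h(BH-8) − h(BH-13) = 601.93 − 606.07 = -4.14 m.
Hydraulic gradient: i = |Δh| / L = 4.14 / 1944 = 0.00213.
Flow is from higher to lower head: from BH-13 toward BH-8, i.e. toward the south.

i ≈ 0.00213; groundwater flows toward the south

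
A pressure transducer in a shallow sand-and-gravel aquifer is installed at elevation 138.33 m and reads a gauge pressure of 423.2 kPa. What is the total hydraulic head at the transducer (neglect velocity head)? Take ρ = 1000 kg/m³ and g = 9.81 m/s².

ψ = P/(ρg) = 423.2×1000 / (1000 × 9.81) = 43.14 m.
h = z + ψ = 138.33 + 43.14 = 181.47 m.

h ≈ 181.47 m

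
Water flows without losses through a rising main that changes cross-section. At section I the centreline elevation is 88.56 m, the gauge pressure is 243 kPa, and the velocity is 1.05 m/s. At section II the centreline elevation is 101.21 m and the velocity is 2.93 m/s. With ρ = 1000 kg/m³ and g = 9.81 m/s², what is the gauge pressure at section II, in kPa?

P₂ ≈ 115 kPa

Pressure head at I: ψ₁ = P₁/(ρg) = 243×1000 / (1000 × 9.81) = 24.77 m.
Velocity heads: v₁²/2g = 1.05²/19.62 = 0.056 m; v₂²/2g = 2.93²/19.62 = 0.438 m.
Total head H = z₁ + ψ₁ + v₁²/2g = 88.56 + 24.77 + 0.056 = 113.39 m.
ψ₂ = H − z₂ − v₂²/2g = 113.39 − 101.21 − 0.438 = 11.74 m.
P₂ = ρgψ₂ = 1000 × 9.81 × 11.74 ≈ 115 kPa.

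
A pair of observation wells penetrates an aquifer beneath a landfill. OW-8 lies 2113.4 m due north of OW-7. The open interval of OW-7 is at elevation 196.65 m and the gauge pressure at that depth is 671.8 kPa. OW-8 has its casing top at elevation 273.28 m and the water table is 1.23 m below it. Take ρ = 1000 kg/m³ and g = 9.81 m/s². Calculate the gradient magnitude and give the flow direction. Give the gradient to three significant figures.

i ≈ 0.00327; groundwater flows toward the south

Pressure head at OW-7: ψ = P/(ρg) = 671.8×1000 / (1000 × 9.81) = 68.48 m.
Total head at OW-7: h = z + ψ = 196.65 + 68.48 = 265.13 m.
Total head at OW-8: h = 273.28 − 1.23 = 272.05 m.
Head difference: h(OW-7) − h(OW-8) = 265.13 − 272.05 = -6.92 m.
Hydraulic gradient: i = |Δh| / L = 6.92 / 2113.4 = 0.00327.
Flow is from higher to lower head: from OW-8 toward OW-7, i.e. toward the south.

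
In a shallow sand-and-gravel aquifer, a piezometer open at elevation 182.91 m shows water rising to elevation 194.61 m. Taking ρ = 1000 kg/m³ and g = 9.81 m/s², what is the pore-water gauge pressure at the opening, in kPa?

Pressure head ψ = h − z = 194.61 − 182.91 = 11.70 m.
P = ρgψ = 1000 × 9.81 × 11.70 = 114777 Pa ≈ 115 kPa.

P ≈ 115 kPa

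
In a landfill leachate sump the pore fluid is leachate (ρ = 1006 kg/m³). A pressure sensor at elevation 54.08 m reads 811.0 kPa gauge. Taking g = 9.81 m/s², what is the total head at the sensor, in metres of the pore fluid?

h ≈ 136.26 m

ψ = P/(ρg) = 811.0×1000 / (1006 × 9.81) = 82.18 m.
h = z + ψ = 54.08 + 82.18 = 136.26 m.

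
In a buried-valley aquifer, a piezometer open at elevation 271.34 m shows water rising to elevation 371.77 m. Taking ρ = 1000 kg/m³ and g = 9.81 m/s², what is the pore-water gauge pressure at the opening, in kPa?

Pressure head ψ = h − z = 371.77 − 271.34 = 100.43 m.
P = ρgψ = 1000 × 9.81 × 100.43 = 985218 Pa ≈ 985 kPa.

P ≈ 985 kPa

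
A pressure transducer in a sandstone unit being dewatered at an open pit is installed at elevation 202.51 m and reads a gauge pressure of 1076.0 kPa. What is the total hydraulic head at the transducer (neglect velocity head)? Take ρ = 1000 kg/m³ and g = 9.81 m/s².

ψ = P/(ρg) = 1076.0×1000 / (1000 × 9.81) = 109.68 m.
h = z + ψ = 202.51 + 109.68 = 312.19 m.

h ≈ 312.19 m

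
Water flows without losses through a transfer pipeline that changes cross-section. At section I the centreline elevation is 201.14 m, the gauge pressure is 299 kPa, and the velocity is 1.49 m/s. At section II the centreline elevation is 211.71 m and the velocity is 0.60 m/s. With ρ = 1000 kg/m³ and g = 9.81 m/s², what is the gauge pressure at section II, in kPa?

P₂ ≈ 196 kPa

Pressure head at I: ψ₁ = P₁/(ρg) = 299×1000 / (1000 × 9.81) = 30.48 m.
Velocity heads: v₁²/2g = 1.49²/19.62 = 0.113 m; v₂²/2g = 0.60²/19.62 = 0.018 m.
Total head H = z₁ + ψ₁ + v₁²/2g = 201.14 + 30.48 + 0.113 = 231.73 m.
ψ₂ = H − z₂ − v₂²/2g = 231.73 − 211.71 − 0.018 = 20.00 m.
P₂ = ρgψ₂ = 1000 × 9.81 × 20.00 ≈ 196 kPa.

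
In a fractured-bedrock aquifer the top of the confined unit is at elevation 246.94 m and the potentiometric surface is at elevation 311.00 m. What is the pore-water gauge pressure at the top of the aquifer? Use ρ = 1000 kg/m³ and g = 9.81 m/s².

Pressure head at the aquifer top: ψ = h − z = 311.00 − 246.94 = 64.06 m.
P = ρgψ = 1000 × 9.81 × 64.06 = 628429 Pa ≈ 628 kPa.

P ≈ 628 kPa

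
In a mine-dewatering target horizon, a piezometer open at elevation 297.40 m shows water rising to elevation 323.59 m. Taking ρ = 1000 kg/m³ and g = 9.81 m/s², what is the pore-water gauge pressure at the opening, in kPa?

Pressure head ψ = h − z = 323.59 − 297.40 = 26.19 m.
P = ρgψ = 1000 × 9.81 × 26.19 = 256924 Pa ≈ 257 kPa.

P ≈ 257 kPa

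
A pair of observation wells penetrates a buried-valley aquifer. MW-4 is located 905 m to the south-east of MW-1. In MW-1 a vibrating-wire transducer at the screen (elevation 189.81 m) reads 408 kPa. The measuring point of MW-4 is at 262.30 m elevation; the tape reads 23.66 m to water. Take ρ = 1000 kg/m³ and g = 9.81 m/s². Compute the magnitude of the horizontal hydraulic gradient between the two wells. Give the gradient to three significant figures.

i ≈ 0.00800

Pressure head at MW-1: ψ = P/(ρg) = 408×1000 / (1000 × 9.81) = 41.59 m.
Total head at MW-1: h = z + ψ = 189.81 + 41.59 = 231.40 m.
Total head at MW-4: h = 262.30 − 23.66 = 238.64 m.
Head difference: h(MW-1) − h(MW-4) = 231.40 − 238.64 = -7.24 m.
Hydraulic gradient: i = |Δh| / L = 7.24 / 905 = 0.00800.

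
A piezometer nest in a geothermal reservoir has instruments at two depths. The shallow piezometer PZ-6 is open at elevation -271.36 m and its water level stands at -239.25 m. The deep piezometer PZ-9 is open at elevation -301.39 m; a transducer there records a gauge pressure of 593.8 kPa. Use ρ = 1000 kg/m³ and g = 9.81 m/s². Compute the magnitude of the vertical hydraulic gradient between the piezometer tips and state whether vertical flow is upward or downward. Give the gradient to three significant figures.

Total head at PZ-6: h = -239.25 m (water level in the standpipe).
Pressure head at PZ-9: ψ = P/(ρg) = 593.8×1000 / (1000 × 9.81) = 60.53 m.
Total head at PZ-9: h = z + ψ = -301.39 + 60.53 = -240.86 m.
Δh = h(PZ-6) − h(PZ-9) = -239.25 − (-240.86) = 1.61 m.
Vertical separation Δz = -271.36 − (-301.39) = 30.03 m.
|i_v| = |Δh| / Δz = 1.61 / 30.03 = 0.0536.
Head is higher in the shallow piezometer, so vertical flow is downward (recharge condition).

|i_v| ≈ 0.0536; vertical flow is downward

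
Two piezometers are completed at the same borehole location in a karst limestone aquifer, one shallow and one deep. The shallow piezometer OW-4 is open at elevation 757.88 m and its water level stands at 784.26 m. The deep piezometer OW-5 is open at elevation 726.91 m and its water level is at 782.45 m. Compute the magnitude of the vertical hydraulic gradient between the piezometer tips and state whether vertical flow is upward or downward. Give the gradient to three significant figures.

|i_v| ≈ 0.0584; vertical flow is downward

Total head at OW-4: h = 784.26 m (water level in the standpipe).
Total head at OW-5: h = 782.45 m.
Δh = h(OW-4) − h(OW-5) = 784.26 − 782.45 = 1.81 m.
Vertical separation Δz = 757.88 − 726.91 = 30.97 m.
|i_v| = |Δh| / Δz = 1.81 / 30.97 = 0.0584.
Head is higher in the shallow piezometer, so vertical flow is downward (recharge condition).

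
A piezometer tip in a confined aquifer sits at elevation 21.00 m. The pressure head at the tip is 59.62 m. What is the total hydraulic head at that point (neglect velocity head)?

h = z + ψ = 21.00 + 59.62 = 80.62 m.

h ≈ 80.62 m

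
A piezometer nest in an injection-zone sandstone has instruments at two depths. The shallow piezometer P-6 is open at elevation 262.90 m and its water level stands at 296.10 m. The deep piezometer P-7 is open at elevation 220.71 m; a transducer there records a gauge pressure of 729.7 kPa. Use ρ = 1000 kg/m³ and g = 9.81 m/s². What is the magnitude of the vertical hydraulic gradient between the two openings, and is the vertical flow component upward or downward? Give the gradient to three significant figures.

Total head at P-6: h = 296.10 m (water level in the standpipe).
Pressure head at P-7: ψ = P/(ρg) = 729.7×1000 / (1000 × 9.81) = 74.38 m.
Total head at P-7: h = z + ψ = 220.71 + 74.38 = 295.09 m.
Δh = h(P-6) − h(P-7) = 296.10 − 295.09 = 1.01 m.
Vertical separation Δz = 262.90 − 220.71 = 42.19 m.
|i_v| = |Δh| / Δz = 1.01 / 42.19 = 0.0239.
Head is higher in the shallow piezometer, so vertical flow is downward (recharge condition).

|i_v| ≈ 0.0239; vertical flow is downward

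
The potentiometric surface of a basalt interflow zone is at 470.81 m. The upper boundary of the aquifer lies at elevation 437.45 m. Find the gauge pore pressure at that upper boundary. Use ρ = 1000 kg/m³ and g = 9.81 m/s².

Pressure head at the aquifer top: ψ = h − z = 470.81 − 437.45 = 33.36 m.
P = ρgψ = 1000 × 9.81 × 33.36 = 327262 Pa ≈ 327 kPa.

P ≈ 327 kPa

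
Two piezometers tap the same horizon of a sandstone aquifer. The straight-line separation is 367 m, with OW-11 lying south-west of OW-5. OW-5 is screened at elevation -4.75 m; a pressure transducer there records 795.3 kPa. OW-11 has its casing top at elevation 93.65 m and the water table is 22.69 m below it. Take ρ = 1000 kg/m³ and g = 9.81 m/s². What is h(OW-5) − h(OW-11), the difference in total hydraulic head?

Δh ≈ 5.36 m

Pressure head at OW-5: ψ = P/(ρg) = 795.3×1000 / (1000 × 9.81) = 81.07 m.
Total head at OW-5: h = z + ψ = -4.75 + 81.07 = 76.32 m.
Total head at OW-11: h = 93.65 − 22.69 = 70.96 m.
Head difference: h(OW-5) − h(OW-11) = 76.32 − 70.96 = 5.36 m.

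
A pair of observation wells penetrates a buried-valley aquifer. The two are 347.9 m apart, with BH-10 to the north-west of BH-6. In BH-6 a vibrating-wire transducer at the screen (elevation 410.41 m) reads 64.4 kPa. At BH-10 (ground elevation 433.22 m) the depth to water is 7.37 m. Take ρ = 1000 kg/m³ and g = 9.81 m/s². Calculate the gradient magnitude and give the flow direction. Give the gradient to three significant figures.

Pressure head at BH-6: ψ = P/(ρg) = 64.4×1000 / (1000 × 9.81) = 6.56 m.
Total head at BH-6: h = z + ψ = 410.41 + 6.56 = 416.97 m.
Total head at BH-10: h = 433.22 − 7.37 = 425.85 m.
Head difference: h(BH-6) − h(BH-10) = 416.97 − 425.85 = -8.88 m.
Hydraulic gradient: i = |Δh| / L = 8.88 / 347.9 = 0.0255.
Flow is from higher to lower head: from BH-10 toward BH-6, i.e. toward the south-east.

i ≈ 0.0255; groundwater flows toward the south-east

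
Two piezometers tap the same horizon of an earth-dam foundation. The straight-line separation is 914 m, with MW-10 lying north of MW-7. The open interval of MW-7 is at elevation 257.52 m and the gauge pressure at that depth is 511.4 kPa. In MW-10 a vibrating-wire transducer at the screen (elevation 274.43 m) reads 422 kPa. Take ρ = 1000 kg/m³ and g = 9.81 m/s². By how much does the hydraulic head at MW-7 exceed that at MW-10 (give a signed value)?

Pressure head at MW-7: ψ = P/(ρg) = 511.4×1000 / (1000 × 9.81) = 52.13 m.
Total head at MW-7: h = z + ψ = 257.52 + 52.13 = 309.65 m.
Pressure head at MW-10: ψ = P/(ρg) = 422×1000 / (1000 × 9.81) = 43.02 m.
Total head at MW-10: h = z + ψ = 274.43 + 43.02 = 317.45 m.
Head difference: h(MW-7) − h(MW-10) = 309.65 − 317.45 = -7.80 m.

Δh ≈ -7.80 m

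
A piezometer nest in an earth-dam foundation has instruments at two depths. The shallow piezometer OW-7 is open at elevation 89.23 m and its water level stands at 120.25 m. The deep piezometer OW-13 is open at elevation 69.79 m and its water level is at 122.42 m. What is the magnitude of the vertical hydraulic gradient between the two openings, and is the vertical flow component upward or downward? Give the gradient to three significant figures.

Total head at OW-7: h = 120.25 m (water level in the standpipe).
Total head at OW-13: h = 122.42 m.
Δh = h(OW-7) − h(OW-13) = 120.25 − 122.42 = -2.17 m.
Vertical separation Δz = 89.23 − 69.79 = 19.44 m.
|i_v| = |Δh| / Δz = 2.17 / 19.44 = 0.112.
Head is higher in the deep piezometer, so vertical flow is upward (discharge condition).

|i_v| ≈ 0.112; vertical flow is upward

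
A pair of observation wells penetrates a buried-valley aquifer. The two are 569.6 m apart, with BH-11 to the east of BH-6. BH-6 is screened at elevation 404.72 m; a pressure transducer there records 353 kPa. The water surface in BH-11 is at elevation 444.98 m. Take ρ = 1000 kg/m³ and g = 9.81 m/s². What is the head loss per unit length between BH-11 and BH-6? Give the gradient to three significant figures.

i ≈ 0.00751 m/m

Pressure head at BH-6: ψ = P/(ρg) = 353×1000 / (1000 × 9.81) = 35.98 m.
Total head at BH-6: h = z + ψ = 404.72 + 35.98 = 440.70 m.
Total head at BH-11: h = 444.98 m (water level in the piezometer is the total head).
Head difference: h(BH-6) − h(BH-11) = 440.70 − 444.98 = -4.28 m.
Hydraulic gradient: i = |Δh| / L = 4.28 / 569.6 = 0.00751.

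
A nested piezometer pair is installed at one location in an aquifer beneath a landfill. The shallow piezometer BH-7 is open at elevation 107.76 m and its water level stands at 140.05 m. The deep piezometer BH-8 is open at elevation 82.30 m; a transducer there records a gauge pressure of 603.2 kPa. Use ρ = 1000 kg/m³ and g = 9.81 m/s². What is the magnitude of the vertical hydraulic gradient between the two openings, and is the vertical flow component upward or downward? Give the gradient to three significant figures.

Total head at BH-7: h = 140.05 m (water level in the standpipe).
Pressure head at BH-8: ψ = P/(ρg) = 603.2×1000 / (1000 × 9.81) = 61.49 m.
Total head at BH-8: h = z + ψ = 82.30 + 61.49 = 143.79 m.
Δh = h(BH-7) − h(BH-8) = 140.05 − 143.79 = -3.74 m.
Vertical separation Δz = 107.76 − 82.30 = 25.46 m.
|i_v| = |Δh| / Δz = 3.74 / 25.46 = 0.147.
Head is higher in the deep piezometer, so vertical flow is upward (discharge condition).

|i_v| ≈ 0.147; vertical flow is upward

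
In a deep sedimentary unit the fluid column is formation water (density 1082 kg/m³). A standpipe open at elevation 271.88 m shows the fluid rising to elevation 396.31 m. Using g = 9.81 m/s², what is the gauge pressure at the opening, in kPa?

Pressure head ψ = h − z = 396.31 − 271.88 = 124.43 m.
P = ρgψ = 1082 × 9.81 × 124.43 = 1320752 Pa ≈ 1320 kPa.

P ≈ 1320 kPa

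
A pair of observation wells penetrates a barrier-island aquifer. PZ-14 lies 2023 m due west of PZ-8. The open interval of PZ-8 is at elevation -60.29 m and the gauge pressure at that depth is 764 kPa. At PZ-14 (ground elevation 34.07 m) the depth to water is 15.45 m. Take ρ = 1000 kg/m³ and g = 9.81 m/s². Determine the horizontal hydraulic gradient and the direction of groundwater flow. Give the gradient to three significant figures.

Pressure head at PZ-8: ψ = P/(ρg) = 764×1000 / (1000 × 9.81) = 77.88 m.
Total head at PZ-8: h = z + ψ = -60.29 + 77.88 = 17.59 m.
Total head at PZ-14: h = 34.07 − 15.45 = 18.62 m.
Head difference: h(PZ-8) − h(PZ-14) = 17.59 − 18.62 = -1.03 m.
Hydraulic gradient: i = |Δh| / L = 1.03 / 2023 = 0.000509.
Flow is from higher to lower head: from PZ-14 toward PZ-8, i.e. toward the east.

i ≈ 0.000509; groundwater flows toward the east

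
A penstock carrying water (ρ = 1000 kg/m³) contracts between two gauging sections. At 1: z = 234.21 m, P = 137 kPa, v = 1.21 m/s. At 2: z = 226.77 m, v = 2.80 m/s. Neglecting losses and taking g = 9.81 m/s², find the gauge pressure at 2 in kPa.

Pressure head at 1: ψ₁ = P₁/(ρg) = 137×1000 / (1000 × 9.81) = 13.97 m.
Velocity heads: v₁²/2g = 1.21²/19.62 = 0.075 m; v₂²/2g = 2.80²/19.62 = 0.400 m.
Total head H = z₁ + ψ₁ + v₁²/2g = 234.21 + 13.97 + 0.075 = 248.25 m.
ψ₂ = H − z₂ − v₂²/2g = 248.25 − 226.77 − 0.400 = 21.08 m.
P₂ = ρgψ₂ = 1000 × 9.81 × 21.08 ≈ 207 kPa.

P₂ ≈ 207 kPa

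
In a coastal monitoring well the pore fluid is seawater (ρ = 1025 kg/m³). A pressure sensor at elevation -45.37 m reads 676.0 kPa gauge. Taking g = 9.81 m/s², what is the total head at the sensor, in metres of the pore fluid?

h ≈ 21.86 m

ψ = P/(ρg) = 676.0×1000 / (1025 × 9.81) = 67.23 m.
h = z + ψ = -45.37 + 67.23 = 21.86 m.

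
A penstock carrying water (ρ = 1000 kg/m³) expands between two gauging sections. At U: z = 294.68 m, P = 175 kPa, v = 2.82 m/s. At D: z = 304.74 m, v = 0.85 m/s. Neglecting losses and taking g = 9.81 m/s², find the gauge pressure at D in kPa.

Pressure head at U: ψ₁ = P₁/(ρg) = 175×1000 / (1000 × 9.81) = 17.84 m.
Velocity heads: v₁²/2g = 2.82²/19.62 = 0.405 m; v₂²/2g = 0.85²/19.62 = 0.037 m.
Total head H = z₁ + ψ₁ + v₁²/2g = 294.68 + 17.84 + 0.405 = 312.92 m.
ψ₂ = H − z₂ − v₂²/2g = 312.92 − 304.74 − 0.037 = 8.14 m.
P₂ = ρgψ₂ = 1000 × 9.81 × 8.14 ≈ 79.9 kPa.

P₂ ≈ 79.9 kPa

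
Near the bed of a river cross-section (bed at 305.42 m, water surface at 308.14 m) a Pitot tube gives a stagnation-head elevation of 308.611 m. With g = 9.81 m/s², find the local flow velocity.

v ≈ 3.04 m/s

Near the bed, under hydrostatic conditions, the piezometric head (z + ψ) equals the free-surface elevation, 308.14 m.
Velocity head = total − piezometric = 308.611 − 308.14 = 0.471 m.
v = √(2g·h_v) = √(2 × 9.81 × 0.471) = 3.04 m/s.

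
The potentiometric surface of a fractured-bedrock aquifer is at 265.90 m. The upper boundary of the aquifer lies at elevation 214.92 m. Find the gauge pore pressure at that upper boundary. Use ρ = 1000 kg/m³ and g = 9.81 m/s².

P ≈ 500 kPa

Pressure head at the aquifer top: ψ = h − z = 265.90 − 214.92 = 50.98 m.
P = ρgψ = 1000 × 9.81 × 50.98 = 500114 Pa ≈ 500 kPa.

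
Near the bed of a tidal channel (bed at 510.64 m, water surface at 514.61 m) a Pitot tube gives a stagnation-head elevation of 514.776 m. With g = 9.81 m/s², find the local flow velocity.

v ≈ 1.80 m/s

Near the bed, under hydrostatic conditions, the piezometric head (z + ψ) equals the free-surface elevation, 514.61 m.
Velocity head = total − piezometric = 514.776 − 514.61 = 0.166 m.
v = √(2g·h_v) = √(2 × 9.81 × 0.166) = 1.80 m/s.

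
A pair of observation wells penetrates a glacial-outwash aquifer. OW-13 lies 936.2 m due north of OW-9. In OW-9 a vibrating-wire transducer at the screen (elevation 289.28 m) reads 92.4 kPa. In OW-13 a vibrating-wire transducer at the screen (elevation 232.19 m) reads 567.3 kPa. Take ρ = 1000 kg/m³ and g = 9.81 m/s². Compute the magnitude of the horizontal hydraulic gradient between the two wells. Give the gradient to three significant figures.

Pressure head at OW-9: ψ = P/(ρg) = 92.4×1000 / (1000 × 9.81) = 9.42 m.
Total head at OW-9: h = z + ψ = 289.28 + 9.42 = 298.70 m.
Pressure head at OW-13: ψ = P/(ρg) = 567.3×1000 / (1000 × 9.81) = 57.83 m.
Total head at OW-13: h = z + ψ = 232.19 + 57.83 = 290.02 m.
Head difference: h(OW-9) − h(OW-13) = 298.70 − 290.02 = 8.68 m.
Hydraulic gradient: i = |Δh| / L = 8.68 / 936.2 = 0.00927.

i ≈ 0.00927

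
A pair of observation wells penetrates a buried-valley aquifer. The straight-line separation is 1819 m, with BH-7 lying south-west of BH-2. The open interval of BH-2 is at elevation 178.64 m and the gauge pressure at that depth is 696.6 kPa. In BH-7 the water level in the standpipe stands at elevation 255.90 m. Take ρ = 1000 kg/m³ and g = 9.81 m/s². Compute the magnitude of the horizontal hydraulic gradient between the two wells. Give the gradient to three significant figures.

Pressure head at BH-2: ψ = P/(ρg) = 696.6×1000 / (1000 × 9.81) = 71.01 m.
Total head at BH-2: h = z + ψ = 178.64 + 71.01 = 249.65 m.
Total head at BH-7: h = 255.90 m (water level in the piezometer is the total head).
Head difference: h(BH-2) − h(BH-7) = 249.65 − 255.90 = -6.25 m.
Hydraulic gradient: i = |Δh| / L = 6.25 / 1819 = 0.00344.

i ≈ 0.00344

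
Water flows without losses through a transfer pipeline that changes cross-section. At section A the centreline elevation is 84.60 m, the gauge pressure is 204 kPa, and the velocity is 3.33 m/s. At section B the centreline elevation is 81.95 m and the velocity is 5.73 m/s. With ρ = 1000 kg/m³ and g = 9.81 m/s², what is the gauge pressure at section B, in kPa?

Pressure head at A: ψ₁ = P₁/(ρg) = 204×1000 / (1000 × 9.81) = 20.80 m.
Velocity heads: v₁²/2g = 3.33²/19.62 = 0.565 m; v₂²/2g = 5.73²/19.62 = 1.673 m.
Total head H = z₁ + ψ₁ + v₁²/2g = 84.60 + 20.80 + 0.565 = 105.96 m.
ψ₂ = H − z₂ − v₂²/2g = 105.96 − 81.95 − 1.673 = 22.34 m.
P₂ = ρgψ₂ = 1000 × 9.81 × 22.34 ≈ 219 kPa.

P₂ ≈ 219 kPa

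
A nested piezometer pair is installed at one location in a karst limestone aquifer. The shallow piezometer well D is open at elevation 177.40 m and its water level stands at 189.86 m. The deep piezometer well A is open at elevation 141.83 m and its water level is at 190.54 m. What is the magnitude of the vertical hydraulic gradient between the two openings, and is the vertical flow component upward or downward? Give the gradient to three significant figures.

|i_v| ≈ 0.0191; vertical flow is upward

Total head at well D: h = 189.86 m (water level in the standpipe).
Total head at well A: h = 190.54 m.
Δh = h(well D) − h(well A) = 189.86 − 190.54 = -0.68 m.
Vertical separation Δz = 177.40 − 141.83 = 35.57 m.
|i_v| = |Δh| / Δz = 0.68 / 35.57 = 0.0191.
Head is higher in the deep piezometer, so vertical flow is upward (discharge condition).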